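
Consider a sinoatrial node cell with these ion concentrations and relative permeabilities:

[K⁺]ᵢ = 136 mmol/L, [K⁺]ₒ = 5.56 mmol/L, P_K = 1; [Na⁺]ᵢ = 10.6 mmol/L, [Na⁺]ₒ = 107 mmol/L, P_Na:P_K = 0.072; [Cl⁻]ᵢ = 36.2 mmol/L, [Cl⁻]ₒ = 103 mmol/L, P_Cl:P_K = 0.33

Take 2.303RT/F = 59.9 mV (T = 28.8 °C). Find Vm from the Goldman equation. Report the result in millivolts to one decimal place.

Vm = 59.9 · log₁₀[(Σ P·[cation]ₒ + Σ P·[anion]ᵢ) / (Σ P·[cation]ᵢ + Σ P·[anion]ₒ)]
Numerator = 1×5.56 + 0.072×107 + 0.33×36.2 = 25.21
Denominator = 1×136 + 0.072×10.6 + 0.33×103 = 170.8
Vm = 59.9 · log₁₀(0.14764) = 59.9 × (-0.8308) = -49.76 mV

-49.8 mV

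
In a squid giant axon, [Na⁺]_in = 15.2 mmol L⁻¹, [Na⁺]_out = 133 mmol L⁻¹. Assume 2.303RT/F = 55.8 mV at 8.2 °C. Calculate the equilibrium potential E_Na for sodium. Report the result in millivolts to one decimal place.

E = (55.8/z) · log₁₀([Na⁺]_out/[Na⁺]_in) with z = +1.
= (55.8/1) · log₁₀(133/15.2) = 55.80 · log₁₀(8.75)
= 55.80 · (0.9420) = 52.56 mV

52.6 mV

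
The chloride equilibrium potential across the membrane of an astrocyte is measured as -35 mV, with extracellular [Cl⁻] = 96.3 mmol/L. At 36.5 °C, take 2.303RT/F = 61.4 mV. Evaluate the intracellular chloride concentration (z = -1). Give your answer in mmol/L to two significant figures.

26 mmol/L

Nernst: E = (61.4/-1) · log₁₀([out]/[in]), so log₁₀([out]/[in]) = -35.0 × -1 / 61.4 = 0.5700.
[out]/[in] = 10^(0.5700) = 3.716.
[in] = 96.3 / 3.716 = 25.92 mmol/L.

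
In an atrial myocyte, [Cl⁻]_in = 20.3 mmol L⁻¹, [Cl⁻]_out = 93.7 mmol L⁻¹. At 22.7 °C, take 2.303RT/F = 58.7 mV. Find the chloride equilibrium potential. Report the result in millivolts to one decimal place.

E = (58.7/z) · log₁₀([Cl⁻]_out/[Cl⁻]_in) with z = -1.
For an anion, dividing by z = -1 reverses the sign.
= (58.7/-1) · log₁₀(93.7/20.3) = -58.70 · log₁₀(4.616)
= -58.70 · (0.6642) = -38.99 mV

-39.0 mV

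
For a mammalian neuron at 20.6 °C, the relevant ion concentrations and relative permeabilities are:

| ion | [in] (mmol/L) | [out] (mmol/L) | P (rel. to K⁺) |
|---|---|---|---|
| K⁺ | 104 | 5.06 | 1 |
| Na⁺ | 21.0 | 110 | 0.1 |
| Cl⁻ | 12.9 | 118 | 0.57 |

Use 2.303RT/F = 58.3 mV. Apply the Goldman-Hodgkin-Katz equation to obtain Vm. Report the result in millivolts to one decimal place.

Vm = 58.3 · log₁₀[(Σ P·[cation]ₒ + Σ P·[anion]ᵢ) / (Σ P·[cation]ᵢ + Σ P·[anion]ₒ)]
Numerator = 1×5.06 + 0.1×110 + 0.57×12.9 = 23.41
Denominator = 1×104 + 0.1×21.0 + 0.57×118 = 173.4
Vm = 58.3 · log₁₀(0.13505) = 58.3 × (-0.8695) = -50.69 mV

-50.7 mV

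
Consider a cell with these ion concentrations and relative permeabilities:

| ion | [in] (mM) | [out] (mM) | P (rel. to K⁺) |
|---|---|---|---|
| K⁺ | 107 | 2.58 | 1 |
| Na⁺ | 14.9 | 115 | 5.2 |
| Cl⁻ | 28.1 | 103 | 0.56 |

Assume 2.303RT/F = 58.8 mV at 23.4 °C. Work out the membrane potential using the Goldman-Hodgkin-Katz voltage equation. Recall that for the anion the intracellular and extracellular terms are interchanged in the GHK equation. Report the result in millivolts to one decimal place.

23.9 mV

Vm = 58.8 · log₁₀[(Σ P·[cation]ₒ + Σ P·[anion]ᵢ) / (Σ P·[cation]ᵢ + Σ P·[anion]ₒ)]
Numerator = 1×2.58 + 5.2×115 + 0.56×28.1 = 616.3
Denominator = 1×107 + 5.2×14.9 + 0.56×103 = 242.2
Vm = 58.8 · log₁₀(2.5451) = 58.8 × (0.4057) = 23.86 mV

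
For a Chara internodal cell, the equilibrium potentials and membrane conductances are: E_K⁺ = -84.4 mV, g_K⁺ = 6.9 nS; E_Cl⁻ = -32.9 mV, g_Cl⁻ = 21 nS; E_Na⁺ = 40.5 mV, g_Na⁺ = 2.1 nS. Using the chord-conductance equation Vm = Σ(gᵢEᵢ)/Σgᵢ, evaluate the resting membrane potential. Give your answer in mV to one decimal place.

Σ gᵢEᵢ = 6.9·(-84.4) + 21·(-32.9) + 2.1·(40.5) = -1188.21
Σ gᵢ = 6.9 + 21 + 2.1 = 30
Vm = -1188.21 / 30 = -39.61 mV

-39.6 mV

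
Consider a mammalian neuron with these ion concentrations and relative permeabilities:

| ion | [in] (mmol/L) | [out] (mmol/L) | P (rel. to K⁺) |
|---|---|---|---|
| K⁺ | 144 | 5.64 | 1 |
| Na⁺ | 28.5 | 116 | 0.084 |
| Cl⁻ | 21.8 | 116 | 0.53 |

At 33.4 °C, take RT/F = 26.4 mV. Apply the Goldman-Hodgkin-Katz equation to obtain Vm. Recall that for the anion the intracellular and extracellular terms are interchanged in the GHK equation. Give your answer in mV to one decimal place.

-53.9 mV

Vm = 26.4 · ln[(Σ P·[cation]ₒ + Σ P·[anion]ᵢ) / (Σ P·[cation]ᵢ + Σ P·[anion]ₒ)]
Numerator = 1×5.64 + 0.084×116 + 0.53×21.8 = 26.94
Denominator = 1×144 + 0.084×28.5 + 0.53×116 = 207.9
Vm = 26.4 · ln(0.12959) = 26.4 × (-2.0434) = -53.95 mV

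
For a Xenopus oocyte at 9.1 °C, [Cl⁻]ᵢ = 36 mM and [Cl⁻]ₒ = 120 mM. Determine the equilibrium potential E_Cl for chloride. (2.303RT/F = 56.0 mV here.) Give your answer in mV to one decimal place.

-29.3 mV

E = (56.0/z) · log₁₀([Cl⁻]_out/[Cl⁻]_in) with z = -1.
For an anion, dividing by z = -1 reverses the sign.
= (56.0/-1) · log₁₀(120/36) = -56.00 · log₁₀(3.333)
= -56.00 · (0.5229) = -29.28 mV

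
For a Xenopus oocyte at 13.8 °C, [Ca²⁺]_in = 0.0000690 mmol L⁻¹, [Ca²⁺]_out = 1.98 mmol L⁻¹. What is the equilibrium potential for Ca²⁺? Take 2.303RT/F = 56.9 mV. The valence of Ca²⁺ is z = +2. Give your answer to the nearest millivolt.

127 mV

E = (56.9/z) · log₁₀([Ca²⁺]_out/[Ca²⁺]_in) with z = +2.
= (56.9/2) · log₁₀(1.98/0.0000690) = 28.45 · log₁₀(2.87e+04)
= 28.45 · (4.4578) = 126.82 mV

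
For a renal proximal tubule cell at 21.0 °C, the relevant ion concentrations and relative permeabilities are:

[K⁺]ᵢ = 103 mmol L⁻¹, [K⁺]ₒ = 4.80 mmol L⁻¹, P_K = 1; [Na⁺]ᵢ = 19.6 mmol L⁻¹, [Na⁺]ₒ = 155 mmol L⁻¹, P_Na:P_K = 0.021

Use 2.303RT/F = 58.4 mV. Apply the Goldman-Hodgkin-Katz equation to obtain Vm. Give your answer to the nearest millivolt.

-65 mV

Vm = 58.4 · log₁₀[(Σ P·[cation]ₒ + Σ P·[anion]ᵢ) / (Σ P·[cation]ᵢ + Σ P·[anion]ₒ)]
Numerator = 1×4.80 + 0.021×155 = 8.055
Denominator = 1×103 + 0.021×19.6 = 103.4
Vm = 58.4 · log₁₀(0.077893) = 58.4 × (-1.1085) = -64.74 mV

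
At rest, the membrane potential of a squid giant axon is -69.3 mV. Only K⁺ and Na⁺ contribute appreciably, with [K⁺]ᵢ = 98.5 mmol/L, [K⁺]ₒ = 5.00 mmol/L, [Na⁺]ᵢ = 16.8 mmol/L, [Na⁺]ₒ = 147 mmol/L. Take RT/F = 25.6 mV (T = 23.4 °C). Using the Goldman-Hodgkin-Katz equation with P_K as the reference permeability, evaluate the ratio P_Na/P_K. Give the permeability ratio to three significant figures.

Let α = P_Na/P_K. GHK: Vm = 25.6·ln[(Kₒ + α·Naₒ)/(Kᵢ + α·Naᵢ)].
e^(Vm/25.6) = e^(-69.3/25.6) = 0.066735
So 0.066735·(Kᵢ + α·Naᵢ) = Kₒ + α·Naₒ → α = (0.066735·98.5 − 5.0) / (147.0 − 0.066735·16.8)
α = (6.573 − 5.0) / (147.0 − 1.121) = 1.573/145.9 = 0.01079

0.0108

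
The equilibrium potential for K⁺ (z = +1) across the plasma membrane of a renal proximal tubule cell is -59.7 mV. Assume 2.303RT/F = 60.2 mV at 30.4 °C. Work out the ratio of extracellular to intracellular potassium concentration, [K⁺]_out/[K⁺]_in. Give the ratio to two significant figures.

log₁₀([out]/[in]) = E·z/(60.2) = -59.7 × 1 / 60.2 = -0.9917
[out]/[in] = 10^(-0.9917) = 0.1019

0.10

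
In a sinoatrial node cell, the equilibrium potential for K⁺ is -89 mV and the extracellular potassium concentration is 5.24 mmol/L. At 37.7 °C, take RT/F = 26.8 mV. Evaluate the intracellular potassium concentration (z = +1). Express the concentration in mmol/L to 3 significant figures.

145 mmol/L

Nernst: E = (26.8/1) · ln([out]/[in]), so ln([out]/[in]) = -89.0 × 1 / 26.8 = -3.3209.
[out]/[in] = e^(-3.3209) = 0.03612.
[in] = 5.24 / 0.03612 = 145.1 mmol/L.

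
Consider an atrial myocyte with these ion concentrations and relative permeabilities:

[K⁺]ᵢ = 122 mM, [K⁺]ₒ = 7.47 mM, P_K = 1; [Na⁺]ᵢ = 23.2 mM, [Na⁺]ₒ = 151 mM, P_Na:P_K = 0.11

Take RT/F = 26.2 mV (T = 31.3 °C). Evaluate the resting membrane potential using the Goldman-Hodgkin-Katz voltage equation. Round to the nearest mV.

Vm = 26.2 · ln[(Σ P·[cation]ₒ + Σ P·[anion]ᵢ) / (Σ P·[cation]ᵢ + Σ P·[anion]ₒ)]
Numerator = 1×7.47 + 0.11×151 = 24.08
Denominator = 1×122 + 0.11×23.2 = 124.6
Vm = 26.2 · ln(0.19333) = 26.2 × (-1.6433) = -43.06 mV

-43 mV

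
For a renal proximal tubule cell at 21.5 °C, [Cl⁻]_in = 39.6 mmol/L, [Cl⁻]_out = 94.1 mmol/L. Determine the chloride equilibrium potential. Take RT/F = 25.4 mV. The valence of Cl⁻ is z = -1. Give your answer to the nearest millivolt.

E = (25.4/z) · ln([Cl⁻]_out/[Cl⁻]_in) with z = -1.
For an anion, dividing by z = -1 reverses the sign.
= (25.4/-1) · ln(94.1/39.6) = -25.40 · ln(2.376)
= -25.40 · (0.8655) = -21.98 mV

-22 mV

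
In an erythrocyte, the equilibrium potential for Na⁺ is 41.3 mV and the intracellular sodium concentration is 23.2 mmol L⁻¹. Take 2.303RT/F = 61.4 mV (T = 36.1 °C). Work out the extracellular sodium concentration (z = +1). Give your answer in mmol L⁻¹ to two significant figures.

110 mmol L⁻¹

Nernst: E = (61.4/1) · log₁₀([out]/[in]), so log₁₀([out]/[in]) = 41.3 × 1 / 61.4 = 0.6726.
[out]/[in] = 10^(0.6726) = 4.706.
[out] = 4.706 × 23.2 = 109.2 mmol L⁻¹.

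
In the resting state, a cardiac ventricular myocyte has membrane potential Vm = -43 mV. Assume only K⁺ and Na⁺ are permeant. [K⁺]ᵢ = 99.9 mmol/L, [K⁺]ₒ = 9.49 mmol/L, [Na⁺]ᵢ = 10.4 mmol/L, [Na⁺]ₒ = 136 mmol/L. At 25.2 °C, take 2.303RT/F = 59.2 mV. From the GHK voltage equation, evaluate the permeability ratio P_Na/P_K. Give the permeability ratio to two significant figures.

Let α = P_Na/P_K. GHK: Vm = 59.2·log₁₀[(Kₒ + α·Naₒ)/(Kᵢ + α·Naᵢ)].
10^(Vm/59.2) = 10^(-43.0/59.2) = 0.18778
So 0.18778·(Kᵢ + α·Naᵢ) = Kₒ + α·Naₒ → α = (0.18778·99.9 − 9.49) / (136.0 − 0.18778·10.4)
α = (18.76 − 9.49) / (136.0 − 1.953) = 9.269/134 = 0.06915

0.069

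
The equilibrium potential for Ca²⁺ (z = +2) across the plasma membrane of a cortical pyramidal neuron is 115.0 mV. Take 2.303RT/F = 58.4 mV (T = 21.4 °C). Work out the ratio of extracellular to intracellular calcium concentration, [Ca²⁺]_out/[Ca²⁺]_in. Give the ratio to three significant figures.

log₁₀([out]/[in]) = E·z/(58.4) = 115.0 × 2 / 58.4 = 3.9384
[out]/[in] = 10^(3.9384) = 8677

8680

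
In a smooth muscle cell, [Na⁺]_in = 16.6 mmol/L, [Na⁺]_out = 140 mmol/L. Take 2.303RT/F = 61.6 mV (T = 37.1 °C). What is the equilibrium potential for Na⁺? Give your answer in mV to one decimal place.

E = (61.6/z) · log₁₀([Na⁺]_out/[Na⁺]_in) with z = +1.
= (61.6/1) · log₁₀(140/16.6) = 61.60 · log₁₀(8.434)
= 61.60 · (0.9260) = 57.04 mV

57.0 mV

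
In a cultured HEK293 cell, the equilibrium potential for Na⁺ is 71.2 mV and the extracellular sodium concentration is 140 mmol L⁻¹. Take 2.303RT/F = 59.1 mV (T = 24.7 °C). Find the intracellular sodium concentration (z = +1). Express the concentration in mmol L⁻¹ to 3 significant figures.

8.74 mmol L⁻¹

Nernst: E = (59.1/1) · log₁₀([out]/[in]), so log₁₀([out]/[in]) = 71.2 × 1 / 59.1 = 1.2047.
[out]/[in] = 10^(1.2047) = 16.02.
[in] = 140 / 16.02 = 8.738 mmol L⁻¹.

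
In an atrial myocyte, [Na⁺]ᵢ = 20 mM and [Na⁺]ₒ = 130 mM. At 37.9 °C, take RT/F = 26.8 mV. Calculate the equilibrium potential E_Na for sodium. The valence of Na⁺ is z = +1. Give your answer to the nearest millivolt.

50 mV

E = (26.8/z) · ln([Na⁺]_out/[Na⁺]_in) with z = +1.
= (26.8/1) · ln(130/20) = 26.80 · ln(6.5)
= 26.80 · (1.8718) = 50.16 mV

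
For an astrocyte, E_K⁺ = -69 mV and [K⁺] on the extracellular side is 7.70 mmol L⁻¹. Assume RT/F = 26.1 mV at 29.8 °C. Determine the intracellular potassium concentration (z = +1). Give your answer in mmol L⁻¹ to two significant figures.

110 mmol L⁻¹

Nernst: E = (26.1/1) · ln([out]/[in]), so ln([out]/[in]) = -69.0 × 1 / 26.1 = -2.6437.
[out]/[in] = e^(-2.6437) = 0.0711.
[in] = 7.70 / 0.0711 = 108.3 mmol L⁻¹.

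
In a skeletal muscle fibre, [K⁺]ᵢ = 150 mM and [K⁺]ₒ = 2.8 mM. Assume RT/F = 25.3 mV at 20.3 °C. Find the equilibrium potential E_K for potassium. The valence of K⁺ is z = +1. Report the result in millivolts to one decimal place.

E = (25.3/z) · ln([K⁺]_out/[K⁺]_in) with z = +1.
= (25.3/1) · ln(2.8/150) = 25.30 · ln(0.01867)
= 25.30 · (-3.9810) = -100.72 mV

-100.7 mV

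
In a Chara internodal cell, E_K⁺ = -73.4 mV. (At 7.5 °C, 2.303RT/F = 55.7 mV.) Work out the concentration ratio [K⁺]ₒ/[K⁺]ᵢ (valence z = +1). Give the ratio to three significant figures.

log₁₀([out]/[in]) = E·z/(55.7) = -73.4 × 1 / 55.7 = -1.3178
[out]/[in] = 10^(-1.3178) = 0.04811

0.0481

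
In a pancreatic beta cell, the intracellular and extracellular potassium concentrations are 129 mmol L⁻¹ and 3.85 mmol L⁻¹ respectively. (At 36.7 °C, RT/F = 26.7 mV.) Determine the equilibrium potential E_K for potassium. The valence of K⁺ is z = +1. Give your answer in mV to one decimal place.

-93.8 mV

E = (26.7/z) · ln([K⁺]_out/[K⁺]_in) with z = +1.
= (26.7/1) · ln(3.85/129) = 26.70 · ln(0.02984)
= 26.70 · (-3.5117) = -93.76 mV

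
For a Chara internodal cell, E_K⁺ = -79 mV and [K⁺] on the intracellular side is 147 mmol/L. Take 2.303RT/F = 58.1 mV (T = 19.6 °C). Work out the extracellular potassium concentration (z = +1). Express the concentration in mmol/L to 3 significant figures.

6.42 mmol/L

Nernst: E = (58.1/1) · log₁₀([out]/[in]), so log₁₀([out]/[in]) = -79.0 × 1 / 58.1 = -1.3597.
[out]/[in] = 10^(-1.3597) = 0.04368.
[out] = 0.04368 × 147 = 6.421 mmol/L.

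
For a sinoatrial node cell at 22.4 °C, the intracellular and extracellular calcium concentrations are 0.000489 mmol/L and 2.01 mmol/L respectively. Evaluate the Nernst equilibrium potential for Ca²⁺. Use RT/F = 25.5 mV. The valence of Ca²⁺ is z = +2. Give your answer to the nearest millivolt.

E = (25.5/z) · ln([Ca²⁺]_out/[Ca²⁺]_in) with z = +2.
= (25.5/2) · ln(2.01/0.000489) = 12.75 · ln(4110)
= 12.75 · (8.3213) = 106.10 mV

106 mV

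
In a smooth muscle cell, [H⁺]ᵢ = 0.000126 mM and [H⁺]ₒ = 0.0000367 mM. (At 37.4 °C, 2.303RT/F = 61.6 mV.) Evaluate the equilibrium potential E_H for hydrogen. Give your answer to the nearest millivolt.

E = (61.6/z) · log₁₀([H⁺]_out/[H⁺]_in) with z = +1.
= (61.6/1) · log₁₀(0.0000367/0.000126) = 61.60 · log₁₀(0.2913)
= 61.60 · (-0.5357) = -33.00 mV

-33 mV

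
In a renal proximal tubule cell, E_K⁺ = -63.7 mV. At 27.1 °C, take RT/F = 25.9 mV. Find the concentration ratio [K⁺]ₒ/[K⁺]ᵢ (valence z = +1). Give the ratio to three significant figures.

ln([out]/[in]) = E·z/(25.9) = -63.7 × 1 / 25.9 = -2.4595
[out]/[in] = e^(-2.4595) = 0.08548

0.0855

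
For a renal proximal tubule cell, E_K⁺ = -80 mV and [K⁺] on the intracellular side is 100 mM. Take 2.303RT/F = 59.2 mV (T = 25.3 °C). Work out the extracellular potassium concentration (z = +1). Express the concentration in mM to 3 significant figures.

4.45 mM

Nernst: E = (59.2/1) · log₁₀([out]/[in]), so log₁₀([out]/[in]) = -80.0 × 1 / 59.2 = -1.3514.
[out]/[in] = 10^(-1.3514) = 0.04453.
[out] = 0.04453 × 100 = 4.453 mM.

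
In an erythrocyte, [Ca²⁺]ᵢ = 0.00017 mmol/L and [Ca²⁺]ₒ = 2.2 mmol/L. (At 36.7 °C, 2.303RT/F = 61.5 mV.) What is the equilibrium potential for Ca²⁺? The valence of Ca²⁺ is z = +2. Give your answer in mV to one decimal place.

126.4 mV

E = (61.5/z) · log₁₀([Ca²⁺]_out/[Ca²⁺]_in) with z = +2.
= (61.5/2) · log₁₀(2.2/0.00017) = 30.75 · log₁₀(1.294e+04)
= 30.75 · (4.1120) = 126.44 mV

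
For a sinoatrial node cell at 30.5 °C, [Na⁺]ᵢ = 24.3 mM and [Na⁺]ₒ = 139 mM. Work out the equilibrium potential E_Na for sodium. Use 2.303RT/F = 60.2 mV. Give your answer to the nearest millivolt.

46 mV

E = (60.2/z) · log₁₀([Na⁺]_out/[Na⁺]_in) with z = +1.
= (60.2/1) · log₁₀(139/24.3) = 60.20 · log₁₀(5.72)
= 60.20 · (0.7574) = 45.60 mV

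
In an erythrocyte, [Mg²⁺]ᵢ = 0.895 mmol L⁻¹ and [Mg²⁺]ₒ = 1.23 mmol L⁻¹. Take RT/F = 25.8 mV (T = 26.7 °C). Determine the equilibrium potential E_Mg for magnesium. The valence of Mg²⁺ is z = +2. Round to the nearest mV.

E = (25.8/z) · ln([Mg²⁺]_out/[Mg²⁺]_in) with z = +2.
= (25.8/2) · ln(1.23/0.895) = 12.90 · ln(1.374)
= 12.90 · (0.3179) = 4.10 mV

4 mV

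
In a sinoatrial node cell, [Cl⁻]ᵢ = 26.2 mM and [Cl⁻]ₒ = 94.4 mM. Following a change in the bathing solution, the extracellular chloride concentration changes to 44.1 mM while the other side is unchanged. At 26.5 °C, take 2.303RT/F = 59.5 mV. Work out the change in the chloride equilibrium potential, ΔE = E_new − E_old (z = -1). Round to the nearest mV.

20 mV

E_old = (59.5/-1)·log₁₀(94.4/26.2) = -33.12 mV
E_new = (59.5/-1)·log₁₀(44.1/26.2) = -13.46 mV
ΔE = -13.46 − (-33.12) = 19.67 mV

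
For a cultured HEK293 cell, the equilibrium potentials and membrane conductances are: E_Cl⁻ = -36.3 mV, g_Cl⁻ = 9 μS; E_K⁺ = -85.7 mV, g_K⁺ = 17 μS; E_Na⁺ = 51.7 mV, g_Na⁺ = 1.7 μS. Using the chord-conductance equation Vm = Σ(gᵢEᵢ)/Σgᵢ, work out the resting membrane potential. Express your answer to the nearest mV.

-61 mV

Σ gᵢEᵢ = 9·(-36.3) + 17·(-85.7) + 1.7·(51.7) = -1695.71
Σ gᵢ = 9 + 17 + 1.7 = 27.7
Vm = -1695.71 / 27.7 = -61.22 mV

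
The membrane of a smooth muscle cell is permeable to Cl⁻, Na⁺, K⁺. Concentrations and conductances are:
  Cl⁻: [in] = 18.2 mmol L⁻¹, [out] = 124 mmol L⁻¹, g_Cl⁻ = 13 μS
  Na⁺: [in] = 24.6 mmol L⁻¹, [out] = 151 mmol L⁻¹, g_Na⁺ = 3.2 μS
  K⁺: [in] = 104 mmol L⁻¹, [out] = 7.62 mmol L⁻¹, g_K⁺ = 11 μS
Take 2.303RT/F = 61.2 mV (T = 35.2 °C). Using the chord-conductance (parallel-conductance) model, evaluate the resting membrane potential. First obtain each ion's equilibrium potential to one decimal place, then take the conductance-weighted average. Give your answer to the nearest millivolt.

E_Cl⁻ = (61.2/-1)·log₁₀(124/18.2) = -51.0 mV
E_Na⁺ = (61.2/1)·log₁₀(151/24.6) = 48.2 mV
E_K⁺ = (61.2/1)·log₁₀(7.62/104) = -69.5 mV
Vm = (Σ gᵢEᵢ)/(Σ gᵢ) = (13·-51.0 + 3.2·48.2 + 11·-69.5) / (13 + 3.2 + 11)
= -1273.26 / 27.2 = -46.81 mV

-47 mV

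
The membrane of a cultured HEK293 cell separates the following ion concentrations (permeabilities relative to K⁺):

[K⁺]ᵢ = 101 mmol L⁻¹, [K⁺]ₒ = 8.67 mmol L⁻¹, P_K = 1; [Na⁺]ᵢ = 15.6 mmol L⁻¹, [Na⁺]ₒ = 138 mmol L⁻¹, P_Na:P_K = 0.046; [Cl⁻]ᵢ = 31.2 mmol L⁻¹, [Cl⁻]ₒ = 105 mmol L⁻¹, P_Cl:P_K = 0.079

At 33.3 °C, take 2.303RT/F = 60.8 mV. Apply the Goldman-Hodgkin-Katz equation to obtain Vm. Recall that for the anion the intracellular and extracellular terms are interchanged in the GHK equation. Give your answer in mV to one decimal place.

-48.6 mV

Vm = 60.8 · log₁₀[(Σ P·[cation]ₒ + Σ P·[anion]ᵢ) / (Σ P·[cation]ᵢ + Σ P·[anion]ₒ)]
Numerator = 1×8.67 + 0.046×138 + 0.079×31.2 = 17.48
Denominator = 1×101 + 0.046×15.6 + 0.079×105 = 110
Vm = 60.8 · log₁₀(0.15892) = 60.8 × (-0.7988) = -48.57 mV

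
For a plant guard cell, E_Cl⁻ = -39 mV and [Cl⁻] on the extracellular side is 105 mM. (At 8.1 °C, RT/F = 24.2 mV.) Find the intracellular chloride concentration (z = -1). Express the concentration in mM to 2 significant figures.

Nernst: E = (24.2/-1) · ln([out]/[in]), so ln([out]/[in]) = -39.0 × -1 / 24.2 = 1.6116.
[out]/[in] = e^(1.6116) = 5.011.
[in] = 105 / 5.011 = 20.96 mM.

21 mM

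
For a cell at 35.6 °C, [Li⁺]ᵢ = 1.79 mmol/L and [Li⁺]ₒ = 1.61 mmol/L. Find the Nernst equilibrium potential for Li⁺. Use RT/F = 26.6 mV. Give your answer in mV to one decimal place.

E = (26.6/z) · ln([Li⁺]_out/[Li⁺]_in) with z = +1.
= (26.6/1) · ln(1.61/1.79) = 26.60 · ln(0.8994)
= 26.60 · (-0.1060) = -2.82 mV

-2.8 mV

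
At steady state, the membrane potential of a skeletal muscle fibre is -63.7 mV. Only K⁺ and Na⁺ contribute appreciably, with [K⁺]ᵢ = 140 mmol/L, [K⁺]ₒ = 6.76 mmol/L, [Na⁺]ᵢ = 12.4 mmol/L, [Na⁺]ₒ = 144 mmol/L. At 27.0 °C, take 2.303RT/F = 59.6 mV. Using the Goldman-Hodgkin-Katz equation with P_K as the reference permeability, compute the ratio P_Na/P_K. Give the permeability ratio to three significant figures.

Let α = P_Na/P_K. GHK: Vm = 59.6·log₁₀[(Kₒ + α·Naₒ)/(Kᵢ + α·Naᵢ)].
10^(Vm/59.6) = 10^(-63.7/59.6) = 0.085351
So 0.085351·(Kᵢ + α·Naᵢ) = Kₒ + α·Naₒ → α = (0.085351·140.0 − 6.76) / (144.0 − 0.085351·12.4)
α = (11.95 − 6.76) / (144.0 − 1.058) = 5.189/142.9 = 0.0363

0.0363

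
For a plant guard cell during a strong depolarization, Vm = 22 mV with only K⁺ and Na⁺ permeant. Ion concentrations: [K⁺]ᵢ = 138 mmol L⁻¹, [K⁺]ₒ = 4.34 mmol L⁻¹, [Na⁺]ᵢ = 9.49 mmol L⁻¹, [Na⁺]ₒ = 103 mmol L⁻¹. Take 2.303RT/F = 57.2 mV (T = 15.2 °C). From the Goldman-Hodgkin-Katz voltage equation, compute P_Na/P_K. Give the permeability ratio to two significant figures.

Let α = P_Na/P_K. GHK: Vm = 57.2·log₁₀[(Kₒ + α·Naₒ)/(Kᵢ + α·Naᵢ)].
10^(Vm/57.2) = 10^(22.0/57.2) = 2.4245
So 2.4245·(Kᵢ + α·Naᵢ) = Kₒ + α·Naₒ → α = (2.4245·138.0 − 4.34) / (103.0 − 2.4245·9.49)
α = (334.6 − 4.34) / (103.0 − 23.01) = 330.2/79.99 = 4.128

4.1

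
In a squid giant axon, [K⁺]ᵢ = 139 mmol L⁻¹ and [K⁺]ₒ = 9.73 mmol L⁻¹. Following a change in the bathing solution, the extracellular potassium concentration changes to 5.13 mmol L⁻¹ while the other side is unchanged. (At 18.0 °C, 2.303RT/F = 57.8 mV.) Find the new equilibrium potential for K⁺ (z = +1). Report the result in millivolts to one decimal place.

After the shift: [K⁺]_out = 5.13, [K⁺]_in = 139 mmol L⁻¹.
E_new = (57.8/1)·log₁₀(5.13/139) = 57.80 · (-1.4329) = -82.82 mV

-82.8 mV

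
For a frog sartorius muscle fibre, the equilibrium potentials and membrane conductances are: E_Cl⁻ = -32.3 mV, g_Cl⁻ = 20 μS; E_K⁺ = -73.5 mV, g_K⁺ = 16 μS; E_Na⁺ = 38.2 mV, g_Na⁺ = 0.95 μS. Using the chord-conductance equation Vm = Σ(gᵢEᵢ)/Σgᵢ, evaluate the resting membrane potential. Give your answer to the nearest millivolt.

Σ gᵢEᵢ = 20·(-32.3) + 16·(-73.5) + 0.95·(38.2) = -1785.71
Σ gᵢ = 20 + 16 + 0.95 = 36.95
Vm = -1785.71 / 36.95 = -48.33 mV

-48 mV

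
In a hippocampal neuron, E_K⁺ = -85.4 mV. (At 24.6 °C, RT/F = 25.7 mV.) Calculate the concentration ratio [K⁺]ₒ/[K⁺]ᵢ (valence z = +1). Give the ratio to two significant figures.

0.036

ln([out]/[in]) = E·z/(25.7) = -85.4 × 1 / 25.7 = -3.3230
[out]/[in] = e^(-3.3230) = 0.03605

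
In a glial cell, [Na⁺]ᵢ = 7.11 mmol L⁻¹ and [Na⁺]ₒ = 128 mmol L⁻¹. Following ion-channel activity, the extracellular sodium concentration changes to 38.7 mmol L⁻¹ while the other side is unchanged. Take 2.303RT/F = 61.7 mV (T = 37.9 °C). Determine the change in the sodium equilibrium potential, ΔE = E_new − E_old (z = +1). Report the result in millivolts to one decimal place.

E_old = (61.7/1)·log₁₀(128/7.11) = 77.45 mV
E_new = (61.7/1)·log₁₀(38.7/7.11) = 45.40 mV
ΔE = 45.40 − (77.45) = -32.05 mV

-32.1 mV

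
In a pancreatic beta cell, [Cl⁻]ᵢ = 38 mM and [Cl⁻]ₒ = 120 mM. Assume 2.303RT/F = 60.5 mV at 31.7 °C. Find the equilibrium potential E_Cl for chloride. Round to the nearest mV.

E = (60.5/z) · log₁₀([Cl⁻]_out/[Cl⁻]_in) with z = -1.
For an anion, dividing by z = -1 reverses the sign.
= (60.5/-1) · log₁₀(120/38) = -60.50 · log₁₀(3.158)
= -60.50 · (0.4994) = -30.21 mV

-30 mV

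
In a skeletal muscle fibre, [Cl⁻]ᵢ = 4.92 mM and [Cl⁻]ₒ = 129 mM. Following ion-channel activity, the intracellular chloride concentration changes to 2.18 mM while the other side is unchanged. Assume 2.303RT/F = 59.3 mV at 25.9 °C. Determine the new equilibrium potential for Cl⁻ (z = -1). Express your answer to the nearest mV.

-105 mV

After the shift: [Cl⁻]_out = 129, [Cl⁻]_in = 2.18 mM.
E_new = (59.3/-1)·log₁₀(129/2.18) = -59.30 · (1.7721) = -105.09 mV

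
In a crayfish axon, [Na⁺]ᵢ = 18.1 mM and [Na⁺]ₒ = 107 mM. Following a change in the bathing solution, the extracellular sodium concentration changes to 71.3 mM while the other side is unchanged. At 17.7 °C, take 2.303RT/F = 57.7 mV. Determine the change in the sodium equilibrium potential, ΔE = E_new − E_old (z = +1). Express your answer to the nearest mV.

-10 mV

E_old = (57.7/1)·log₁₀(107/18.1) = 44.53 mV
E_new = (57.7/1)·log₁₀(71.3/18.1) = 34.36 mV
ΔE = 34.36 − (44.53) = -10.17 mV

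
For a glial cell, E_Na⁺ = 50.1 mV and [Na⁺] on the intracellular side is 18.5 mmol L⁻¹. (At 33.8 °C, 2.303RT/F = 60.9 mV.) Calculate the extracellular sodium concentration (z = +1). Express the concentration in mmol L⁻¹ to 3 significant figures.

Nernst: E = (60.9/1) · log₁₀([out]/[in]), so log₁₀([out]/[in]) = 50.1 × 1 / 60.9 = 0.8227.
[out]/[in] = 10^(0.8227) = 6.648.
[out] = 6.648 × 18.5 = 123 mmol L⁻¹.

123 mmol L⁻¹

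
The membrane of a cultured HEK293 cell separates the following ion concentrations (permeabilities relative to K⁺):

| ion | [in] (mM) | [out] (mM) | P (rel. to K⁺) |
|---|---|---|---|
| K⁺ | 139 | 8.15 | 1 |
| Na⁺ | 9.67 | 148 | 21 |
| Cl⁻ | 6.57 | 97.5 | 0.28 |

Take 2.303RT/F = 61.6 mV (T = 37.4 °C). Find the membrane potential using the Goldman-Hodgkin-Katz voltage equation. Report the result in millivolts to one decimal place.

57.1 mV

Vm = 61.6 · log₁₀[(Σ P·[cation]ₒ + Σ P·[anion]ᵢ) / (Σ P·[cation]ᵢ + Σ P·[anion]ₒ)]
Numerator = 1×8.15 + 21×148 + 0.28×6.57 = 3118
Denominator = 1×139 + 21×9.67 + 0.28×97.5 = 369.4
Vm = 61.6 · log₁₀(8.4414) = 61.6 × (0.9264) = 57.07 mV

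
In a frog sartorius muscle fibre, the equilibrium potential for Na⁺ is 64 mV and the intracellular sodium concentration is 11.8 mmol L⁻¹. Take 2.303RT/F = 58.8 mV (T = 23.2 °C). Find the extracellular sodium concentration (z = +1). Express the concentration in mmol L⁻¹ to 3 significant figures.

Nernst: E = (58.8/1) · log₁₀([out]/[in]), so log₁₀([out]/[in]) = 64.0 × 1 / 58.8 = 1.0884.
[out]/[in] = 10^(1.0884) = 12.26.
[out] = 12.26 × 11.8 = 144.6 mmol L⁻¹.

145 mmol L⁻¹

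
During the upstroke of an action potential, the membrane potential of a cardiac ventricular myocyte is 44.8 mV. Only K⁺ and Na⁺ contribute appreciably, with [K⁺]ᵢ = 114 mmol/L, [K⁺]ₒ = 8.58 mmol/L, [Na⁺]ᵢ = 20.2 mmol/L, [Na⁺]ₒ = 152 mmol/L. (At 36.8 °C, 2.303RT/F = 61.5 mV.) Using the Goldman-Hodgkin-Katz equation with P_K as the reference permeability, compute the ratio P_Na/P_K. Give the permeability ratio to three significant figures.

13.7

Let α = P_Na/P_K. GHK: Vm = 61.5·log₁₀[(Kₒ + α·Naₒ)/(Kᵢ + α·Naᵢ)].
10^(Vm/61.5) = 10^(44.8/61.5) = 5.3513
So 5.3513·(Kᵢ + α·Naᵢ) = Kₒ + α·Naₒ → α = (5.3513·114.0 − 8.58) / (152.0 − 5.3513·20.2)
α = (610 − 8.58) / (152.0 − 108.1) = 601.5/43.9 = 13.7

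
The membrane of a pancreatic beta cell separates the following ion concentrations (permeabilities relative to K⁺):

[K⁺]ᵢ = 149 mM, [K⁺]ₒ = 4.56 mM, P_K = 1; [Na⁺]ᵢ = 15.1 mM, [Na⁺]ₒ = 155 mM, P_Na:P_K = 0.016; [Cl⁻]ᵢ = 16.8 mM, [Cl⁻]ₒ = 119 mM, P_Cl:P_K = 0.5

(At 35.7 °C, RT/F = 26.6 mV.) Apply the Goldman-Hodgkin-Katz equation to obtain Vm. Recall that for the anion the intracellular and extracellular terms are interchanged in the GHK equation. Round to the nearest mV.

-69 mV

Vm = 26.6 · ln[(Σ P·[cation]ₒ + Σ P·[anion]ᵢ) / (Σ P·[cation]ᵢ + Σ P·[anion]ₒ)]
Numerator = 1×4.56 + 0.016×155 + 0.5×16.8 = 15.44
Denominator = 1×149 + 0.016×15.1 + 0.5×119 = 208.7
Vm = 26.6 · ln(0.073967) = 26.6 × (-2.6041) = -69.27 mV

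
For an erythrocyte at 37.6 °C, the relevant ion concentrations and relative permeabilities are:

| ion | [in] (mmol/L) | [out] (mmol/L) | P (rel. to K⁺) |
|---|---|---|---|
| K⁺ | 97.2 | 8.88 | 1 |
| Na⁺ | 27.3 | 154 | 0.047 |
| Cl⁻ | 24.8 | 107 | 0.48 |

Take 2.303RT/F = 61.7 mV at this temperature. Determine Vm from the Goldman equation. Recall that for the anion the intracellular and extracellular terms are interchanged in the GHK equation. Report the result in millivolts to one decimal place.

-44.9 mV

Vm = 61.7 · log₁₀[(Σ P·[cation]ₒ + Σ P·[anion]ᵢ) / (Σ P·[cation]ᵢ + Σ P·[anion]ₒ)]
Numerator = 1×8.88 + 0.047×154 + 0.48×24.8 = 28.02
Denominator = 1×97.2 + 0.047×27.3 + 0.48×107 = 149.8
Vm = 61.7 · log₁₀(0.18701) = 61.7 × (-0.7281) = -44.93 mV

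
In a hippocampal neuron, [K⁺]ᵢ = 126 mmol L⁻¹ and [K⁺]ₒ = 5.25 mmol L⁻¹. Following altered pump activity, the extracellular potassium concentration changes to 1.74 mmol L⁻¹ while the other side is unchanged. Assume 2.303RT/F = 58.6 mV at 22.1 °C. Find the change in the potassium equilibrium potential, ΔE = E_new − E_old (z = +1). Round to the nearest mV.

-28 mV

E_old = (58.6/1)·log₁₀(5.25/126) = -80.88 mV
E_new = (58.6/1)·log₁₀(1.74/126) = -108.99 mV
ΔE = -108.99 − (-80.88) = -28.11 mV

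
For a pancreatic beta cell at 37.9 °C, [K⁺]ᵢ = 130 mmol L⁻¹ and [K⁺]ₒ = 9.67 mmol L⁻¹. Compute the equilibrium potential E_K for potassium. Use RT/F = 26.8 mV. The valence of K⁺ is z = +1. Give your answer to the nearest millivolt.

E = (26.8/z) · ln([K⁺]_out/[K⁺]_in) with z = +1.
= (26.8/1) · ln(9.67/130) = 26.80 · ln(0.07438)
= 26.80 · (-2.5985) = -69.64 mV

-70 mV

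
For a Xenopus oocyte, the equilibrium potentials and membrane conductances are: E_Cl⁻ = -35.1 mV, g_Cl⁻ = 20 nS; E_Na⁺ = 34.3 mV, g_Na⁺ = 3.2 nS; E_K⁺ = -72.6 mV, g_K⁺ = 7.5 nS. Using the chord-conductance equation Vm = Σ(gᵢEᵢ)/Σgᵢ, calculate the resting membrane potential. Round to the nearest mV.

Σ gᵢEᵢ = 20·(-35.1) + 3.2·(34.3) + 7.5·(-72.6) = -1136.74
Σ gᵢ = 20 + 3.2 + 7.5 = 30.7
Vm = -1136.74 / 30.7 = -37.03 mV

-37 mV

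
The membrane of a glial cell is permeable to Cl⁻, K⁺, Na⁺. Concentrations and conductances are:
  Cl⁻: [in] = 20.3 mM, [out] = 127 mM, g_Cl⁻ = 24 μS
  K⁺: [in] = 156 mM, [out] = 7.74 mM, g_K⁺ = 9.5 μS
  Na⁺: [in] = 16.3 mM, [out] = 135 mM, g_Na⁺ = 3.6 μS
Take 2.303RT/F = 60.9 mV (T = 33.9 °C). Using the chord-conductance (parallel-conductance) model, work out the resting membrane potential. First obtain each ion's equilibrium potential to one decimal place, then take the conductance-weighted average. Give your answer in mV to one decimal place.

E_Cl⁻ = (60.9/-1)·log₁₀(127/20.3) = -48.5 mV
E_K⁺ = (60.9/1)·log₁₀(7.74/156) = -79.4 mV
E_Na⁺ = (60.9/1)·log₁₀(135/16.3) = 55.9 mV
Vm = (Σ gᵢEᵢ)/(Σ gᵢ) = (24·-48.5 + 9.5·-79.4 + 3.6·55.9) / (24 + 9.5 + 3.6)
= -1717.06 / 37.1 = -46.28 mV

-46.3 mV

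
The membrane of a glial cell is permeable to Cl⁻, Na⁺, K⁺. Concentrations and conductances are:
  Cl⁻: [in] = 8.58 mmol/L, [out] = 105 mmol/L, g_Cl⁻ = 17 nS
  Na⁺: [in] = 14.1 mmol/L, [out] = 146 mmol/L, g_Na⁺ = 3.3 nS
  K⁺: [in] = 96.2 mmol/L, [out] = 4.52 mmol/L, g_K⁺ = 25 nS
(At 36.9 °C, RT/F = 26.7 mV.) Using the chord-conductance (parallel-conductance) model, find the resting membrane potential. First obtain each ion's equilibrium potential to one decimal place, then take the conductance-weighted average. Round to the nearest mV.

E_Cl⁻ = (26.7/-1)·ln(105/8.58) = -66.9 mV
E_Na⁺ = (26.7/1)·ln(146/14.1) = 62.4 mV
E_K⁺ = (26.7/1)·ln(4.52/96.2) = -81.6 mV
Vm = (Σ gᵢEᵢ)/(Σ gᵢ) = (17·-66.9 + 3.3·62.4 + 25·-81.6) / (17 + 3.3 + 25)
= -2971.38 / 45.3 = -65.59 mV

-66 mV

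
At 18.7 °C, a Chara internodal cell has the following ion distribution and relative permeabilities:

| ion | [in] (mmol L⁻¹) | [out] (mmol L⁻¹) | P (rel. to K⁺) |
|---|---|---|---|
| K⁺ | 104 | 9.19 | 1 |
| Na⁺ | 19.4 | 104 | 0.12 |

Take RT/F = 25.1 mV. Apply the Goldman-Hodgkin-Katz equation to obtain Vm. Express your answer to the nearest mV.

Vm = 25.1 · ln[(Σ P·[cation]ₒ + Σ P·[anion]ᵢ) / (Σ P·[cation]ᵢ + Σ P·[anion]ₒ)]
Numerator = 1×9.19 + 0.12×104 = 21.67
Denominator = 1×104 + 0.12×19.4 = 106.3
Vm = 25.1 · ln(0.2038) = 25.1 × (-1.5906) = -39.92 mV

-40 mV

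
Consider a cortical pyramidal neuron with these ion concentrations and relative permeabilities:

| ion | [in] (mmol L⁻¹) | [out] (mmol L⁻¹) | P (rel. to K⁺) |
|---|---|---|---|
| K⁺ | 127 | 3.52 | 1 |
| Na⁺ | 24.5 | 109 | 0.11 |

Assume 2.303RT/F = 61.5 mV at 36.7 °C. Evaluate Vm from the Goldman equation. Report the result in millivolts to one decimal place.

Vm = 61.5 · log₁₀[(Σ P·[cation]ₒ + Σ P·[anion]ᵢ) / (Σ P·[cation]ᵢ + Σ P·[anion]ₒ)]
Numerator = 1×3.52 + 0.11×109 = 15.51
Denominator = 1×127 + 0.11×24.5 = 129.7
Vm = 61.5 · log₁₀(0.11959) = 61.5 × (-0.9223) = -56.72 mV

-56.7 mV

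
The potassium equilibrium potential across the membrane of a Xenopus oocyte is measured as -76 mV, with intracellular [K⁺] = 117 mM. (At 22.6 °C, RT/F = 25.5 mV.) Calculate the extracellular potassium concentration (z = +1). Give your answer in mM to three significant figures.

5.94 mM

Nernst: E = (25.5/1) · ln([out]/[in]), so ln([out]/[in]) = -76.0 × 1 / 25.5 = -2.9804.
[out]/[in] = e^(-2.9804) = 0.05077.
[out] = 0.05077 × 117 = 5.94 mM.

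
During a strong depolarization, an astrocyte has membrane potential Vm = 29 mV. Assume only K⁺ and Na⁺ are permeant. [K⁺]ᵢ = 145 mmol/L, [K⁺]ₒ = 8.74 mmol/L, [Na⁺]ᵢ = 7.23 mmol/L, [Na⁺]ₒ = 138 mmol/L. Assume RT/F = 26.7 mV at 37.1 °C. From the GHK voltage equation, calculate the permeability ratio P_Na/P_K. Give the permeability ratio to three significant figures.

3.61

Let α = P_Na/P_K. GHK: Vm = 26.7·ln[(Kₒ + α·Naₒ)/(Kᵢ + α·Naᵢ)].
e^(Vm/26.7) = e^(29.0/26.7) = 2.9628
So 2.9628·(Kᵢ + α·Naᵢ) = Kₒ + α·Naₒ → α = (2.9628·145.0 − 8.74) / (138.0 − 2.9628·7.23)
α = (429.6 − 8.74) / (138.0 − 21.42) = 420.9/116.6 = 3.61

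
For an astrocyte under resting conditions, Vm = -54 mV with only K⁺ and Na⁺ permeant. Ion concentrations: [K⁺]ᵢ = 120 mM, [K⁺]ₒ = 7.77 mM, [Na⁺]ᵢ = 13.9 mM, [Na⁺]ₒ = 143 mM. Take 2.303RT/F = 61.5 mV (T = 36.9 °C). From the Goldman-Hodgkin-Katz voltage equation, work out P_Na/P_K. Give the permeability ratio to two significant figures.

Let α = P_Na/P_K. GHK: Vm = 61.5·log₁₀[(Kₒ + α·Naₒ)/(Kᵢ + α·Naᵢ)].
10^(Vm/61.5) = 10^(-54.0/61.5) = 0.13242
So 0.13242·(Kᵢ + α·Naᵢ) = Kₒ + α·Naₒ → α = (0.13242·120.0 − 7.77) / (143.0 − 0.13242·13.9)
α = (15.89 − 7.77) / (143.0 − 1.841) = 8.12/141.2 = 0.05753

0.058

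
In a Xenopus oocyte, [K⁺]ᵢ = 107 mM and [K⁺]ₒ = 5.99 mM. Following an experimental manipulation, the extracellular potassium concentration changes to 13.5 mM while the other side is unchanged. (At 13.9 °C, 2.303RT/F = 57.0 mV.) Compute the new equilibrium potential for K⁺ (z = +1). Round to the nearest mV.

After the shift: [K⁺]_out = 13.5, [K⁺]_in = 107 mM.
E_new = (57.0/1)·log₁₀(13.5/107) = 57.00 · (-0.8991) = -51.25 mV

-51 mV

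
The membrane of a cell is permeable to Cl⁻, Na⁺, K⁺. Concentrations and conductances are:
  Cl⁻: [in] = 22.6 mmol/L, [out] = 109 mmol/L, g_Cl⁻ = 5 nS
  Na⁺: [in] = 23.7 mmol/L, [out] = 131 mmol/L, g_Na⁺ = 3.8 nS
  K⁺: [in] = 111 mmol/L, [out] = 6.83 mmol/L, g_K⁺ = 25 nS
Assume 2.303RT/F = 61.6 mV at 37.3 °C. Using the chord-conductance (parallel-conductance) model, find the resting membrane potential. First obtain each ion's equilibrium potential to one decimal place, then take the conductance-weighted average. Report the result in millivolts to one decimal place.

E_Cl⁻ = (61.6/-1)·log₁₀(109/22.6) = -42.1 mV
E_Na⁺ = (61.6/1)·log₁₀(131/23.7) = 45.7 mV
E_K⁺ = (61.6/1)·log₁₀(6.83/111) = -74.6 mV
Vm = (Σ gᵢEᵢ)/(Σ gᵢ) = (5·-42.1 + 3.8·45.7 + 25·-74.6) / (5 + 3.8 + 25)
= -1901.84 / 33.8 = -56.27 mV

-56.3 mV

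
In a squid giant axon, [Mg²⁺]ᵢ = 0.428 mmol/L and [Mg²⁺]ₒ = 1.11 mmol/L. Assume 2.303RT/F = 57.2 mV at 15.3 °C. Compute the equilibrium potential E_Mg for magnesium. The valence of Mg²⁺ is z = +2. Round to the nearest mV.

12 mV

E = (57.2/z) · log₁₀([Mg²⁺]_out/[Mg²⁺]_in) with z = +2.
= (57.2/2) · log₁₀(1.11/0.428) = 28.60 · log₁₀(2.593)
= 28.60 · (0.4139) = 11.84 mV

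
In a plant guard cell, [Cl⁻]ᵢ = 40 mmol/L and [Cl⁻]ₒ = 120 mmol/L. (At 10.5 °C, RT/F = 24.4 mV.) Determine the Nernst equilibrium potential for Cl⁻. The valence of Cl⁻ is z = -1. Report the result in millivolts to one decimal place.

-26.8 mV

E = (24.4/z) · ln([Cl⁻]_out/[Cl⁻]_in) with z = -1.
For an anion, dividing by z = -1 reverses the sign.
= (24.4/-1) · ln(120/40) = -24.40 · ln(3)
= -24.40 · (1.0986) = -26.81 mV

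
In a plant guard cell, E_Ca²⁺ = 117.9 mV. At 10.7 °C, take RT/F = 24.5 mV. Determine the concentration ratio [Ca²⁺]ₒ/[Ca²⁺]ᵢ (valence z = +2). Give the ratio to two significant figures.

ln([out]/[in]) = E·z/(24.5) = 117.9 × 2 / 24.5 = 9.6245
[out]/[in] = e^(9.6245) = 1.513e+04

15000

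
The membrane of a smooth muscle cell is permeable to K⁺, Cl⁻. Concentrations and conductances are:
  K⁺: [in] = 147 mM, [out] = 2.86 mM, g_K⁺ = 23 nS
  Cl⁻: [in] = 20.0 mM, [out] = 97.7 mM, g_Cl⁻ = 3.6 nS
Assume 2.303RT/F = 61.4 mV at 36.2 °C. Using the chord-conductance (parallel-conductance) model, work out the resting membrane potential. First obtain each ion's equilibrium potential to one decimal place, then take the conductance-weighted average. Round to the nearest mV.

E_K⁺ = (61.4/1)·log₁₀(2.86/147) = -105.1 mV
E_Cl⁻ = (61.4/-1)·log₁₀(97.7/20.0) = -42.3 mV
Vm = (Σ gᵢEᵢ)/(Σ gᵢ) = (23·-105.1 + 3.6·-42.3) / (23 + 3.6)
= -2569.58 / 26.6 = -96.60 mV

-97 mV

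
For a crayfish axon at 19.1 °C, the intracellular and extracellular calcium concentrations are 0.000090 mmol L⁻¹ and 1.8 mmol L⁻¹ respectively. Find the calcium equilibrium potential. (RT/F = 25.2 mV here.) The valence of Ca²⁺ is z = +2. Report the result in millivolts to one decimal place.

124.8 mV

E = (25.2/z) · ln([Ca²⁺]_out/[Ca²⁺]_in) with z = +2.
= (25.2/2) · ln(1.8/0.000090) = 12.60 · ln(2e+04)
= 12.60 · (9.9035) = 124.78 mV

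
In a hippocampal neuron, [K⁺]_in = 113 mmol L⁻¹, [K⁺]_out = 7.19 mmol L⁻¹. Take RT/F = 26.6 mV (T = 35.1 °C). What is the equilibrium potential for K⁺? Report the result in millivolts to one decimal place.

E = (26.6/z) · ln([K⁺]_out/[K⁺]_in) with z = +1.
= (26.6/1) · ln(7.19/113) = 26.60 · ln(0.06363)
= 26.60 · (-2.7547) = -73.27 mV

-73.3 mV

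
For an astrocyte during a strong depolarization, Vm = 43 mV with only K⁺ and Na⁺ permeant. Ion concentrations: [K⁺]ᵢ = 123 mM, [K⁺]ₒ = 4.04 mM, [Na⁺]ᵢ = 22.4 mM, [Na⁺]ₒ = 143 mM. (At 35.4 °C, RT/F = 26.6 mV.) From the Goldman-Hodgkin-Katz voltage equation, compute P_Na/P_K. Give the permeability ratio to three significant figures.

20.4

Let α = P_Na/P_K. GHK: Vm = 26.6·ln[(Kₒ + α·Naₒ)/(Kᵢ + α·Naᵢ)].
e^(Vm/26.6) = e^(43.0/26.6) = 5.0356
So 5.0356·(Kᵢ + α·Naᵢ) = Kₒ + α·Naₒ → α = (5.0356·123.0 − 4.04) / (143.0 − 5.0356·22.4)
α = (619.4 − 4.04) / (143.0 − 112.8) = 615.3/30.2 = 20.37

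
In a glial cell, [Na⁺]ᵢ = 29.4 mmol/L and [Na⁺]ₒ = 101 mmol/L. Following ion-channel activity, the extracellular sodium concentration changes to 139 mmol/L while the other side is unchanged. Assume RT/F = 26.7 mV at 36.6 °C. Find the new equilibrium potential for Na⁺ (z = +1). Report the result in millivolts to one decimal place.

After the shift: [Na⁺]_out = 139, [Na⁺]_in = 29.4 mmol/L.
E_new = (26.7/1)·ln(139/29.4) = 26.70 · (1.5535) = 41.48 mV

41.5 mV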